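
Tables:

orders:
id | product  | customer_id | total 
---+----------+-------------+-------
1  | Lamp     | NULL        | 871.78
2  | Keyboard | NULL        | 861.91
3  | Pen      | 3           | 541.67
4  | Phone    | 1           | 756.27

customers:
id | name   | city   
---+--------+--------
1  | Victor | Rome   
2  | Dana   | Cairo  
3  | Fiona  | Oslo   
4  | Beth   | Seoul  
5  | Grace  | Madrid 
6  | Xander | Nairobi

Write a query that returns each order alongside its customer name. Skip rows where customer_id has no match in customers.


INNER JOIN keeps only orders rows whose customer_id matches an id in customers. Walk through each order:
  - order 1 (Lamp): customer_id=NULL, no match -> dropped
  - order 2 (Keyboard): customer_id=NULL, no match -> dropped
  - order 3 (Pen): customer_id=3 -> matches Fiona
  - order 4 (Phone): customer_id=1 -> matches Victor
So 2 of 4 rows are dropped.

SQL:
SELECT a.product, b.name AS customer
FROM orders a
INNER JOIN customers b ON a.customer_id = b.id

Result:
product | customer
--------+---------
Pen     | Fiona   
Phone   | Victor  


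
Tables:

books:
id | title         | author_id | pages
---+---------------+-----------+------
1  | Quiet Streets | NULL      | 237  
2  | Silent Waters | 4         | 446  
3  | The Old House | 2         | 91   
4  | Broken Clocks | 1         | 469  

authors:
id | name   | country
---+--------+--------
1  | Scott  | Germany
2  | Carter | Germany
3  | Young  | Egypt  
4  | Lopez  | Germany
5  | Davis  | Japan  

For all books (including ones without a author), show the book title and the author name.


LEFT JOIN keeps every row from books (the left table); where author_id has no match in authors, the author columns become NULL. Walk through each book:
  - book 1 (Quiet Streets): author_id=NULL, no match -> kept with NULL
  - book 2 (Silent Waters): author_id=4 -> matches Lopez
  - book 3 (The Old House): author_id=2 -> matches Carter
  - book 4 (Broken Clocks): author_id=1 -> matches Scott
All 4 rows appear; 1 has NULL author.

SQL:
SELECT a.title, b.name AS author
FROM books a
LEFT JOIN authors b ON a.author_id = b.id

Result:
title         | author
--------------+-------
Quiet Streets | NULL  
Silent Waters | Lopez 
The Old House | Carter
Broken Clocks | Scott 


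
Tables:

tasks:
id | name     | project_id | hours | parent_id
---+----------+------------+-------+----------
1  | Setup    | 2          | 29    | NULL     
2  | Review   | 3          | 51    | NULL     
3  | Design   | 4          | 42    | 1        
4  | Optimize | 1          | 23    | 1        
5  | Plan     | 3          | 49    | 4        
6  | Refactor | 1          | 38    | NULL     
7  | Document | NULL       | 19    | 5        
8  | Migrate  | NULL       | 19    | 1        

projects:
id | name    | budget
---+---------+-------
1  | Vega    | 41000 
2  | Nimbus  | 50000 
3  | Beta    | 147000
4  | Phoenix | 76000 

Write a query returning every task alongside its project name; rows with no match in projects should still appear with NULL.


LEFT JOIN keeps every row from tasks (the left table); where project_id has no match in projects, the project columns become NULL. Walk through each task:
  - task 1 (Setup): project_id=2 -> matches Nimbus
  - task 2 (Review): project_id=3 -> matches Beta
  - task 3 (Design): project_id=4 -> matches Phoenix
  - task 4 (Optimize): project_id=1 -> matches Vega
  - task 5 (Plan): project_id=3 -> matches Beta
  - task 6 (Refactor): project_id=1 -> matches Vega
  - task 7 (Document): project_id=NULL, no match -> kept with NULL
  - task 8 (Migrate): project_id=NULL, no match -> kept with NULL
All 8 rows appear; 2 have NULL project.

SQL:
SELECT a.name, b.name AS project
FROM tasks a
LEFT JOIN projects b ON a.project_id = b.id

Result:
name     | project
---------+--------
Setup    | Nimbus 
Review   | Beta   
Design   | Phoenix
Optimize | Vega   
Plan     | Beta   
Refactor | Vega   
Document | NULL   
Migrate  | NULL   


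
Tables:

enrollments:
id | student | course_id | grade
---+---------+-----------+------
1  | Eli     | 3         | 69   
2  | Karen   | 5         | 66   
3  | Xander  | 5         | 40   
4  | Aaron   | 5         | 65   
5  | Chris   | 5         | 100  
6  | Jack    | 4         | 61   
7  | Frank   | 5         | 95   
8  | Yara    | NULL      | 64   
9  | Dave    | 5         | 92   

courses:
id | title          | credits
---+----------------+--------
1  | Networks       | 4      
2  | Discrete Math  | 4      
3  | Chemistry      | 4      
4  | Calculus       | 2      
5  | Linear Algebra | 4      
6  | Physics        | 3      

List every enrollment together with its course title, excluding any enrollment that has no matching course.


INNER JOIN keeps only enrollments rows whose course_id matches an id in courses. Walk through each enrollment:
  - enrollment 1 (Eli): course_id=3 -> matches Chemistry
  - enrollment 2 (Karen): course_id=5 -> matches Linear Algebra
  - enrollment 3 (Xander): course_id=5 -> matches Linear Algebra
  - enrollment 4 (Aaron): course_id=5 -> matches Linear Algebra
  - enrollment 5 (Chris): course_id=5 -> matches Linear Algebra
  - enrollment 6 (Jack): course_id=4 -> matches Calculus
  - enrollment 7 (Frank): course_id=5 -> matches Linear Algebra
  - enrollment 8 (Yara): course_id=NULL, no match -> dropped
  - enrollment 9 (Dave): course_id=5 -> matches Linear Algebra
So 1 of 9 rows is dropped.

SQL:
SELECT a.student, b.title AS course
FROM enrollments a
INNER JOIN courses b ON a.course_id = b.id

Result:
student | course        
--------+---------------
Eli     | Chemistry     
Karen   | Linear Algebra
Xander  | Linear Algebra
Aaron   | Linear Algebra
Chris   | Linear Algebra
Jack    | Calculus      
Frank   | Linear Algebra
Dave    | Linear Algebra


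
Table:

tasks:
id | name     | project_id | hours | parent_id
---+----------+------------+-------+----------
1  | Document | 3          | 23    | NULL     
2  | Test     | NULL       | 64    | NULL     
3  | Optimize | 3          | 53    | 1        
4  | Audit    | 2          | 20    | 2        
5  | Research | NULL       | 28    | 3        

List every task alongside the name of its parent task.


This is a self-join: tasks is joined to a second copy of itself, matching each row's parent_id to another row's id. Use LEFT JOIN so rows with parent_id=NULL are kept.
  - task 1 (Document): parent_id=NULL -> NULL
  - task 2 (Test): parent_id=NULL -> NULL
  - task 3 (Optimize): parent_id=1 -> Document
  - task 4 (Audit): parent_id=2 -> Test
  - task 5 (Research): parent_id=3 -> Optimize

SQL:
SELECT a.name AS item, b.name AS parent
FROM tasks a
LEFT JOIN tasks b ON a.parent_id = b.id

Result:
item     | parent  
---------+---------
Document | NULL    
Test     | NULL    
Optimize | Document
Audit    | Test    
Research | Optimize


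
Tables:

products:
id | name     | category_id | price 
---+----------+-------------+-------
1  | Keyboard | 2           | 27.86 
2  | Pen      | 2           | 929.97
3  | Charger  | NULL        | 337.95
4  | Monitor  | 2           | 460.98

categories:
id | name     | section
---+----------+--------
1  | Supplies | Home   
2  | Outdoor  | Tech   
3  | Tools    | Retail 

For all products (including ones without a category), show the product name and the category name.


LEFT JOIN keeps every row from products (the left table); where category_id has no match in categories, the category columns become NULL. Walk through each product:
  - product 1 (Keyboard): category_id=2 -> matches Outdoor
  - product 2 (Pen): category_id=2 -> matches Outdoor
  - product 3 (Charger): category_id=NULL, no match -> kept with NULL
  - product 4 (Monitor): category_id=2 -> matches Outdoor
All 4 rows appear; 1 has NULL category.

SQL:
SELECT a.name, b.name AS category
FROM products a
LEFT JOIN categories b ON a.category_id = b.id

Result:
name     | category
---------+---------
Keyboard | Outdoor 
Pen      | Outdoor 
Charger  | NULL    
Monitor  | Outdoor 


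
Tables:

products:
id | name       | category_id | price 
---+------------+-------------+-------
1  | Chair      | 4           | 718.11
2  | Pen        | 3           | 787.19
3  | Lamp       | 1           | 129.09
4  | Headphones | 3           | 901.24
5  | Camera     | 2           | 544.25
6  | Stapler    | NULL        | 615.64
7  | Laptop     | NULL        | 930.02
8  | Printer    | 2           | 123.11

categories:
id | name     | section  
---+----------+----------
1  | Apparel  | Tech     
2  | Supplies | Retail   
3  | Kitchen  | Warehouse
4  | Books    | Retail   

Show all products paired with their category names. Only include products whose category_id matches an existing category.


INNER JOIN keeps only products rows whose category_id matches an id in categories. Walk through each product:
  - product 1 (Chair): category_id=4 -> matches Books
  - product 2 (Pen): category_id=3 -> matches Kitchen
  - product 3 (Lamp): category_id=1 -> matches Apparel
  - product 4 (Headphones): category_id=3 -> matches Kitchen
  - product 5 (Camera): category_id=2 -> matches Supplies
  - product 6 (Stapler): category_id=NULL, no match -> dropped
  - product 7 (Laptop): category_id=NULL, no match -> dropped
  - product 8 (Printer): category_id=2 -> matches Supplies
So 2 of 8 rows are dropped.

SQL:
SELECT a.name, b.name AS category
FROM products a
INNER JOIN categories b ON a.category_id = b.id

Result:
name       | category
-----------+---------
Chair      | Books   
Pen        | Kitchen 
Lamp       | Apparel 
Headphones | Kitchen 
Camera     | Supplies
Printer    | Supplies


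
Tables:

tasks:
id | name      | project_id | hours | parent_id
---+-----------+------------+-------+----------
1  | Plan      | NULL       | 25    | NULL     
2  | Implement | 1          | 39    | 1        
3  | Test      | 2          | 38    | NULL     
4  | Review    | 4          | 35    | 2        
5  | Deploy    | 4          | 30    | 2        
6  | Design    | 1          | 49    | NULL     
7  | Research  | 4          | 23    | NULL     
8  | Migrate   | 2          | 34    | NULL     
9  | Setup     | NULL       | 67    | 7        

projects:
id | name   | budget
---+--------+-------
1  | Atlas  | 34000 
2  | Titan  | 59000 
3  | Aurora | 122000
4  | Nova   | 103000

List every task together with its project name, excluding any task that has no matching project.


INNER JOIN keeps only tasks rows whose project_id matches an id in projects. Walk through each task:
  - task 1 (Plan): project_id=NULL, no match -> dropped
  - task 2 (Implement): project_id=1 -> matches Atlas
  - task 3 (Test): project_id=2 -> matches Titan
  - task 4 (Review): project_id=4 -> matches Nova
  - task 5 (Deploy): project_id=4 -> matches Nova
  - task 6 (Design): project_id=1 -> matches Atlas
  - task 7 (Research): project_id=4 -> matches Nova
  - task 8 (Migrate): project_id=2 -> matches Titan
  - task 9 (Setup): project_id=NULL, no match -> dropped
So 2 of 9 rows are dropped.

SQL:
SELECT a.name, b.name AS project
FROM tasks a
INNER JOIN projects b ON a.project_id = b.id

Result:
name      | project
----------+--------
Implement | Atlas  
Test      | Titan  
Review    | Nova   
Deploy    | Nova   
Design    | Atlas  
Research  | Nova   
Migrate   | Titan  


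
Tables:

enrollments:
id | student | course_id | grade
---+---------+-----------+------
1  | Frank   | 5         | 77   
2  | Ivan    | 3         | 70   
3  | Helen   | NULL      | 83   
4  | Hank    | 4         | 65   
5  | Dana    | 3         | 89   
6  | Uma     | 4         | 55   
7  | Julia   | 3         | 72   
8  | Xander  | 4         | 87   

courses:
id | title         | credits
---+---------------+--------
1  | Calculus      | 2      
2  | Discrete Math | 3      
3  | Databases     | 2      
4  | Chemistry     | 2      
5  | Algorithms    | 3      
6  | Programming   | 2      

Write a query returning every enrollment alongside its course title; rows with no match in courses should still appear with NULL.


LEFT JOIN keeps every row from enrollments (the left table); where course_id has no match in courses, the course columns become NULL. Walk through each enrollment:
  - enrollment 1 (Frank): course_id=5 -> matches Algorithms
  - enrollment 2 (Ivan): course_id=3 -> matches Databases
  - enrollment 3 (Helen): course_id=NULL, no match -> kept with NULL
  - enrollment 4 (Hank): course_id=4 -> matches Chemistry
  - enrollment 5 (Dana): course_id=3 -> matches Databases
  - enrollment 6 (Uma): course_id=4 -> matches Chemistry
  - enrollment 7 (Julia): course_id=3 -> matches Databases
  - enrollment 8 (Xander): course_id=4 -> matches Chemistry
All 8 rows appear; 1 has NULL course.

SQL:
SELECT a.student, b.title AS course
FROM enrollments a
LEFT JOIN courses b ON a.course_id = b.id

Result:
student | course    
--------+-----------
Frank   | Algorithms
Ivan    | Databases 
Helen   | NULL      
Hank    | Chemistry 
Dana    | Databases 
Uma     | Chemistry 
Julia   | Databases 
Xander  | Chemistry 


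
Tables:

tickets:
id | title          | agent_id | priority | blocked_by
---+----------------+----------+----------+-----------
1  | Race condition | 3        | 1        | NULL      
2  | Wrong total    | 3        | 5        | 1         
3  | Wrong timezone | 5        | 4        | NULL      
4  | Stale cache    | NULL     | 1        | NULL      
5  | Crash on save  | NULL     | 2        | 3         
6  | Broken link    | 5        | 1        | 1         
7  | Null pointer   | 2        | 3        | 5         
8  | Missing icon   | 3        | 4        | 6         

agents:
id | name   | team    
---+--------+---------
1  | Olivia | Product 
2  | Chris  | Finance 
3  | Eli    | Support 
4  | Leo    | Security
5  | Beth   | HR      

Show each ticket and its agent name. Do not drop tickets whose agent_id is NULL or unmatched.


LEFT JOIN keeps every row from tickets (the left table); where agent_id has no match in agents, the agent columns become NULL. Walk through each ticket:
  - ticket 1 (Race condition): agent_id=3 -> matches Eli
  - ticket 2 (Wrong total): agent_id=3 -> matches Eli
  - ticket 3 (Wrong timezone): agent_id=5 -> matches Beth
  - ticket 4 (Stale cache): agent_id=NULL, no match -> kept with NULL
  - ticket 5 (Crash on save): agent_id=NULL, no match -> kept with NULL
  - ticket 6 (Broken link): agent_id=5 -> matches Beth
  - ticket 7 (Null pointer): agent_id=2 -> matches Chris
  - ticket 8 (Missing icon): agent_id=3 -> matches Eli
All 8 rows appear; 2 have NULL agent.

SQL:
SELECT a.title, b.name AS agent
FROM tickets a
LEFT JOIN agents b ON a.agent_id = b.id

Result:
title          | agent
---------------+------
Race condition | Eli  
Wrong total    | Eli  
Wrong timezone | Beth 
Stale cache    | NULL 
Crash on save  | NULL 
Broken link    | Beth 
Null pointer   | Chris
Missing icon   | Eli  


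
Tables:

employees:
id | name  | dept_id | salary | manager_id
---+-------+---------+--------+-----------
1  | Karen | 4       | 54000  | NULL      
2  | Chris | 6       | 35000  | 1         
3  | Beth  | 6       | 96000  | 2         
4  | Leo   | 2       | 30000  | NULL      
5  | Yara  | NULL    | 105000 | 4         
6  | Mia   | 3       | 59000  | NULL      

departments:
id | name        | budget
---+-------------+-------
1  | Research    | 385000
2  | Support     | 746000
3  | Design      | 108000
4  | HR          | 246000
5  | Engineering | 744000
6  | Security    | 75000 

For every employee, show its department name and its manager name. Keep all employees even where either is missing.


Two LEFT JOINs from the same base table employees: one to departments via dept_id, one to employees itself via manager_id. Both are LEFT so every employee is preserved.
Match against departments:
  - employee 1 (Karen): dept_id=4 -> matches HR
  - employee 2 (Chris): dept_id=6 -> matches Security
  - employee 3 (Beth): dept_id=6 -> matches Security
  - employee 4 (Leo): dept_id=2 -> matches Support
  - employee 5 (Yara): dept_id=NULL, no match -> kept with NULL
  - employee 6 (Mia): dept_id=3 -> matches Design
Match against employees (self):
  - employee 1 (Karen): manager_id=NULL -> NULL
  - employee 2 (Chris): manager_id=1 -> Karen
  - employee 3 (Beth): manager_id=2 -> Chris
  - employee 4 (Leo): manager_id=NULL -> NULL
  - employee 5 (Yara): manager_id=4 -> Leo
  - employee 6 (Mia): manager_id=NULL -> NULL

SQL:
SELECT a.name, b.name AS department, c.name AS manager
FROM employees a
LEFT JOIN departments b ON a.dept_id = b.id
LEFT JOIN employees c ON a.manager_id = c.id

Result:
name  | department | manager
------+------------+--------
Karen | HR         | NULL   
Chris | Security   | Karen  
Beth  | Security   | Chris  
Leo   | Support    | NULL   
Yara  | NULL       | Leo    
Mia   | Design     | NULL   


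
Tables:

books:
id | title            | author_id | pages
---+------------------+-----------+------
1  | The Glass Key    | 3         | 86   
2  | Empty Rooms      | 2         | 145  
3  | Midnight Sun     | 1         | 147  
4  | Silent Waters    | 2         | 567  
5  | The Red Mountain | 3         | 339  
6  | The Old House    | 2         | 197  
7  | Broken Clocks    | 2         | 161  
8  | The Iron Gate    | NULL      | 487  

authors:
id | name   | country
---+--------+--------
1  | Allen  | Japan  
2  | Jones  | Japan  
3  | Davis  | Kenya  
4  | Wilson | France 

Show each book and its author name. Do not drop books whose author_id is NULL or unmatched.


LEFT JOIN keeps every row from books (the left table); where author_id has no match in authors, the author columns become NULL. Walk through each book:
  - book 1 (The Glass Key): author_id=3 -> matches Davis
  - book 2 (Empty Rooms): author_id=2 -> matches Jones
  - book 3 (Midnight Sun): author_id=1 -> matches Allen
  - book 4 (Silent Waters): author_id=2 -> matches Jones
  - book 5 (The Red Mountain): author_id=3 -> matches Davis
  - book 6 (The Old House): author_id=2 -> matches Jones
  - book 7 (Broken Clocks): author_id=2 -> matches Jones
  - book 8 (The Iron Gate): author_id=NULL, no match -> kept with NULL
All 8 rows appear; 1 has NULL author.

SQL:
SELECT a.title, b.name AS author
FROM books a
LEFT JOIN authors b ON a.author_id = b.id

Result:
title            | author
-----------------+-------
The Glass Key    | Davis 
Empty Rooms      | Jones 
Midnight Sun     | Allen 
Silent Waters    | Jones 
The Red Mountain | Davis 
The Old House    | Jones 
Broken Clocks    | Jones 
The Iron Gate    | NULL  


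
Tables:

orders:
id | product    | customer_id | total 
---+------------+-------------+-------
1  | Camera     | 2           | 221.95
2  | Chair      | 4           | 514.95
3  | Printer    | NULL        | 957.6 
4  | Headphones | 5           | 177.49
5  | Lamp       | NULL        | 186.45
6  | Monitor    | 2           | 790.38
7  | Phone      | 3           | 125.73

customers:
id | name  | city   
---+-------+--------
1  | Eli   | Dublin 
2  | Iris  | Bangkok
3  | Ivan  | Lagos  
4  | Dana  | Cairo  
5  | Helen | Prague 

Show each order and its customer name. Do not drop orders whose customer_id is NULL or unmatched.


LEFT JOIN keeps every row from orders (the left table); where customer_id has no match in customers, the customer columns become NULL. Walk through each order:
  - order 1 (Camera): customer_id=2 -> matches Iris
  - order 2 (Chair): customer_id=4 -> matches Dana
  - order 3 (Printer): customer_id=NULL, no match -> kept with NULL
  - order 4 (Headphones): customer_id=5 -> matches Helen
  - order 5 (Lamp): customer_id=NULL, no match -> kept with NULL
  - order 6 (Monitor): customer_id=2 -> matches Iris
  - order 7 (Phone): customer_id=3 -> matches Ivan
All 7 rows appear; 2 have NULL customer.

SQL:
SELECT a.product, b.name AS customer
FROM orders a
LEFT JOIN customers b ON a.customer_id = b.id

Result:
product    | customer
-----------+---------
Camera     | Iris    
Chair      | Dana    
Printer    | NULL    
Headphones | Helen   
Lamp       | NULL    
Monitor    | Iris    
Phone      | Ivan    


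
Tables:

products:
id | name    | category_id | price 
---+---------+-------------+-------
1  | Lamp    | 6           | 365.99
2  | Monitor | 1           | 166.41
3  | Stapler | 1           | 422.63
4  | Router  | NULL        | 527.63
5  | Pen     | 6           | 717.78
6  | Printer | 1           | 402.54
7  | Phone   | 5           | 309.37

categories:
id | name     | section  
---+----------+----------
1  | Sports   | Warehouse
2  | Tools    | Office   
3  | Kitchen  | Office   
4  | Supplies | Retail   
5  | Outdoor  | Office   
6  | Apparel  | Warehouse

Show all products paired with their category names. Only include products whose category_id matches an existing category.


INNER JOIN keeps only products rows whose category_id matches an id in categories. Walk through each product:
  - product 1 (Lamp): category_id=6 -> matches Apparel
  - product 2 (Monitor): category_id=1 -> matches Sports
  - product 3 (Stapler): category_id=1 -> matches Sports
  - product 4 (Router): category_id=NULL, no match -> dropped
  - product 5 (Pen): category_id=6 -> matches Apparel
  - product 6 (Printer): category_id=1 -> matches Sports
  - product 7 (Phone): category_id=5 -> matches Outdoor
So 1 of 7 rows is dropped.

SQL:
SELECT a.name, b.name AS category
FROM products a
INNER JOIN categories b ON a.category_id = b.id

Result:
name    | category
--------+---------
Lamp    | Apparel 
Monitor | Sports  
Stapler | Sports  
Pen     | Apparel 
Printer | Sports  
Phone   | Outdoor 


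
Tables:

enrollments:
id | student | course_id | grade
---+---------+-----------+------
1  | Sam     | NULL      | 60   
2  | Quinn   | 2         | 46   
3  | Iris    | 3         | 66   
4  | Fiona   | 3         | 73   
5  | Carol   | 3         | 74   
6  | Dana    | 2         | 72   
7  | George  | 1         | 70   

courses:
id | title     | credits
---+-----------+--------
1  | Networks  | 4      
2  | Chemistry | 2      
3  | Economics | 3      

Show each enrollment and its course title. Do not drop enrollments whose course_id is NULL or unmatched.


LEFT JOIN keeps every row from enrollments (the left table); where course_id has no match in courses, the course columns become NULL. Walk through each enrollment:
  - enrollment 1 (Sam): course_id=NULL, no match -> kept with NULL
  - enrollment 2 (Quinn): course_id=2 -> matches Chemistry
  - enrollment 3 (Iris): course_id=3 -> matches Economics
  - enrollment 4 (Fiona): course_id=3 -> matches Economics
  - enrollment 5 (Carol): course_id=3 -> matches Economics
  - enrollment 6 (Dana): course_id=2 -> matches Chemistry
  - enrollment 7 (George): course_id=1 -> matches Networks
All 7 rows appear; 1 has NULL course.

SQL:
SELECT a.student, b.title AS course
FROM enrollments a
LEFT JOIN courses b ON a.course_id = b.id

Result:
student | course   
--------+----------
Sam     | NULL     
Quinn   | Chemistry
Iris    | Economics
Fiona   | Economics
Carol   | Economics
Dana    | Chemistry
George  | Networks 


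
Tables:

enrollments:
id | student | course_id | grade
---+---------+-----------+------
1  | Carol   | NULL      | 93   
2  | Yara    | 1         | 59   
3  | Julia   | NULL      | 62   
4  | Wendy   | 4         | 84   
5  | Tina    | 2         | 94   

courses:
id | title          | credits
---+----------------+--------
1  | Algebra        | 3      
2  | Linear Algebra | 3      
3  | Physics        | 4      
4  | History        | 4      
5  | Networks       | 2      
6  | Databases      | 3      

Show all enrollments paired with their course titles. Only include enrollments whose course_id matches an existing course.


INNER JOIN keeps only enrollments rows whose course_id matches an id in courses. Walk through each enrollment:
  - enrollment 1 (Carol): course_id=NULL, no match -> dropped
  - enrollment 2 (Yara): course_id=1 -> matches Algebra
  - enrollment 3 (Julia): course_id=NULL, no match -> dropped
  - enrollment 4 (Wendy): course_id=4 -> matches History
  - enrollment 5 (Tina): course_id=2 -> matches Linear Algebra
So 2 of 5 rows are dropped.

SQL:
SELECT a.student, b.title AS course
FROM enrollments a
INNER JOIN courses b ON a.course_id = b.id

Result:
student | course        
--------+---------------
Yara    | Algebra       
Wendy   | History       
Tina    | Linear Algebra


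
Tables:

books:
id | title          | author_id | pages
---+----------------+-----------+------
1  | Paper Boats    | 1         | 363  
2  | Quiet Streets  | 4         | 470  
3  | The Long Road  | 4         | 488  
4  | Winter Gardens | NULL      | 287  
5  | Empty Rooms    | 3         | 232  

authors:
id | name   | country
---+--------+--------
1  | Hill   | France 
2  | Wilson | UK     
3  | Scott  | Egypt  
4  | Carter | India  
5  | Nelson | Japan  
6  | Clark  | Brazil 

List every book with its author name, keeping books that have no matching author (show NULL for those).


LEFT JOIN keeps every row from books (the left table); where author_id has no match in authors, the author columns become NULL. Walk through each book:
  - book 1 (Paper Boats): author_id=1 -> matches Hill
  - book 2 (Quiet Streets): author_id=4 -> matches Carter
  - book 3 (The Long Road): author_id=4 -> matches Carter
  - book 4 (Winter Gardens): author_id=NULL, no match -> kept with NULL
  - book 5 (Empty Rooms): author_id=3 -> matches Scott
All 5 rows appear; 1 has NULL author.

SQL:
SELECT a.title, b.name AS author
FROM books a
LEFT JOIN authors b ON a.author_id = b.id

Result:
title          | author
---------------+-------
Paper Boats    | Hill  
Quiet Streets  | Carter
The Long Road  | Carter
Winter Gardens | NULL  
Empty Rooms    | Scott 


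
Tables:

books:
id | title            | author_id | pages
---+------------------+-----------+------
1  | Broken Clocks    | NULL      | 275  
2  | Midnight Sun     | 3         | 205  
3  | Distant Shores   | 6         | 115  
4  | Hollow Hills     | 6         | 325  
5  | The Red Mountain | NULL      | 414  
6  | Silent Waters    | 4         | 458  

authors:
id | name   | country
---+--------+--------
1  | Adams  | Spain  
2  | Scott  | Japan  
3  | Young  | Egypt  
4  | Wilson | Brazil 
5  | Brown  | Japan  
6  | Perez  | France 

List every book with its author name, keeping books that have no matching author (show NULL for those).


LEFT JOIN keeps every row from books (the left table); where author_id has no match in authors, the author columns become NULL. Walk through each book:
  - book 1 (Broken Clocks): author_id=NULL, no match -> kept with NULL
  - book 2 (Midnight Sun): author_id=3 -> matches Young
  - book 3 (Distant Shores): author_id=6 -> matches Perez
  - book 4 (Hollow Hills): author_id=6 -> matches Perez
  - book 5 (The Red Mountain): author_id=NULL, no match -> kept with NULL
  - book 6 (Silent Waters): author_id=4 -> matches Wilson
All 6 rows appear; 2 have NULL author.

SQL:
SELECT a.title, b.name AS author
FROM books a
LEFT JOIN authors b ON a.author_id = b.id

Result:
title            | author
-----------------+-------
Broken Clocks    | NULL  
Midnight Sun     | Young 
Distant Shores   | Perez 
Hollow Hills     | Perez 
The Red Mountain | NULL  
Silent Waters    | Wilson


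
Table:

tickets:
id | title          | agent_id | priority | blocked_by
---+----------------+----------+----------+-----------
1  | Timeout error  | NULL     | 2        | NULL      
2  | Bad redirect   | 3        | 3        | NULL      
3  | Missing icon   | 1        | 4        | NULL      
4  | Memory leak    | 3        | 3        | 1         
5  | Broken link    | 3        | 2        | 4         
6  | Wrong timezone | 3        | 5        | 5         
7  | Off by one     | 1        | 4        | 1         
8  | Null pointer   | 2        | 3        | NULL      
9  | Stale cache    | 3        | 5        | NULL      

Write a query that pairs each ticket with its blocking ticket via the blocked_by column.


This is a self-join: tickets is joined to a second copy of itself, matching each row's blocked_by to another row's id. Use LEFT JOIN so rows with blocked_by=NULL are kept.
  - ticket 1 (Timeout error): blocked_by=NULL -> NULL
  - ticket 2 (Bad redirect): blocked_by=NULL -> NULL
  - ticket 3 (Missing icon): blocked_by=NULL -> NULL
  - ticket 4 (Memory leak): blocked_by=1 -> Timeout error
  - ticket 5 (Broken link): blocked_by=4 -> Memory leak
  - ticket 6 (Wrong timezone): blocked_by=5 -> Broken link
  - ticket 7 (Off by one): blocked_by=1 -> Timeout error
  - ticket 8 (Null pointer): blocked_by=NULL -> NULL
  - ticket 9 (Stale cache): blocked_by=NULL -> NULL

SQL:
SELECT a.title AS item, b.title AS blocked_by
FROM tickets a
LEFT JOIN tickets b ON a.blocked_by = b.id

Result:
item           | blocked_by   
---------------+--------------
Timeout error  | NULL         
Bad redirect   | NULL         
Missing icon   | NULL         
Memory leak    | Timeout error
Broken link    | Memory leak  
Wrong timezone | Broken link  
Off by one     | Timeout error
Null pointer   | NULL         
Stale cache    | NULL         


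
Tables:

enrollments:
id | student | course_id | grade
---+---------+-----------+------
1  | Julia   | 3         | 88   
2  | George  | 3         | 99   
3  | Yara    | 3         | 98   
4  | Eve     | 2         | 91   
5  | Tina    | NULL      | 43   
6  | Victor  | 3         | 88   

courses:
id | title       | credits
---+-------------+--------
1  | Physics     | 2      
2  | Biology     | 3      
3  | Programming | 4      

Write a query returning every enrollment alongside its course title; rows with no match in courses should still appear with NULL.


LEFT JOIN keeps every row from enrollments (the left table); where course_id has no match in courses, the course columns become NULL. Walk through each enrollment:
  - enrollment 1 (Julia): course_id=3 -> matches Programming
  - enrollment 2 (George): course_id=3 -> matches Programming
  - enrollment 3 (Yara): course_id=3 -> matches Programming
  - enrollment 4 (Eve): course_id=2 -> matches Biology
  - enrollment 5 (Tina): course_id=NULL, no match -> kept with NULL
  - enrollment 6 (Victor): course_id=3 -> matches Programming
All 6 rows appear; 1 has NULL course.

SQL:
SELECT a.student, b.title AS course
FROM enrollments a
LEFT JOIN courses b ON a.course_id = b.id

Result:
student | course     
--------+------------
Julia   | Programming
George  | Programming
Yara    | Programming
Eve     | Biology    
Tina    | NULL       
Victor  | Programming


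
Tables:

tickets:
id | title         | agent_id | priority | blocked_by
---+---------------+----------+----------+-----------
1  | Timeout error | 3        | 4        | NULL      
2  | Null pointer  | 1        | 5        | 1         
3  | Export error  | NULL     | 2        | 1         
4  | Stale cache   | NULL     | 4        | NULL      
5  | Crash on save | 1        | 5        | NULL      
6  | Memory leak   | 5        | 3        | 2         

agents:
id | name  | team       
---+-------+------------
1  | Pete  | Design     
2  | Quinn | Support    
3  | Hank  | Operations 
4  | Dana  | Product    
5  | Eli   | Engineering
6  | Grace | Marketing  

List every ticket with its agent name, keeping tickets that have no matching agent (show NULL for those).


LEFT JOIN keeps every row from tickets (the left table); where agent_id has no match in agents, the agent columns become NULL. Walk through each ticket:
  - ticket 1 (Timeout error): agent_id=3 -> matches Hank
  - ticket 2 (Null pointer): agent_id=1 -> matches Pete
  - ticket 3 (Export error): agent_id=NULL, no match -> kept with NULL
  - ticket 4 (Stale cache): agent_id=NULL, no match -> kept with NULL
  - ticket 5 (Crash on save): agent_id=1 -> matches Pete
  - ticket 6 (Memory leak): agent_id=5 -> matches Eli
All 6 rows appear; 2 have NULL agent.

SQL:
SELECT a.title, b.name AS agent
FROM tickets a
LEFT JOIN agents b ON a.agent_id = b.id

Result:
title         | agent
--------------+------
Timeout error | Hank 
Null pointer  | Pete 
Export error  | NULL 
Stale cache   | NULL 
Crash on save | Pete 
Memory leak   | Eli  


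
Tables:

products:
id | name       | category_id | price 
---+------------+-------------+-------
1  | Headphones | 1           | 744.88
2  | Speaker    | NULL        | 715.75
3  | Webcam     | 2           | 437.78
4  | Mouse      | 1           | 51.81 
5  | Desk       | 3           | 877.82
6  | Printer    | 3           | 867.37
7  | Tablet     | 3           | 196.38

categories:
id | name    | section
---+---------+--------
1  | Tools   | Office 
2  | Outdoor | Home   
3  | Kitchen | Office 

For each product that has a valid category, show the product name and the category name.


INNER JOIN keeps only products rows whose category_id matches an id in categories. Walk through each product:
  - product 1 (Headphones): category_id=1 -> matches Tools
  - product 2 (Speaker): category_id=NULL, no match -> dropped
  - product 3 (Webcam): category_id=2 -> matches Outdoor
  - product 4 (Mouse): category_id=1 -> matches Tools
  - product 5 (Desk): category_id=3 -> matches Kitchen
  - product 6 (Printer): category_id=3 -> matches Kitchen
  - product 7 (Tablet): category_id=3 -> matches Kitchen
So 1 of 7 rows is dropped.

SQL:
SELECT a.name, b.name AS category
FROM products a
INNER JOIN categories b ON a.category_id = b.id

Result:
name       | category
-----------+---------
Headphones | Tools   
Webcam     | Outdoor 
Mouse      | Tools   
Desk       | Kitchen 
Printer    | Kitchen 
Tablet     | Kitchen 


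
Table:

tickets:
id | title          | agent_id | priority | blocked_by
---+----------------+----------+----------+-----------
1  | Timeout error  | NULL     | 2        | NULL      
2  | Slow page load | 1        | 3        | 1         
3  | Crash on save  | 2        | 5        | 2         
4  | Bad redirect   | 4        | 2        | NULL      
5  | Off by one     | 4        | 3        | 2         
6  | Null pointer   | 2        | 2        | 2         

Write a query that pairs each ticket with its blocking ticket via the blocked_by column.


This is a self-join: tickets is joined to a second copy of itself, matching each row's blocked_by to another row's id. Use LEFT JOIN so rows with blocked_by=NULL are kept.
  - ticket 1 (Timeout error): blocked_by=NULL -> NULL
  - ticket 2 (Slow page load): blocked_by=1 -> Timeout error
  - ticket 3 (Crash on save): blocked_by=2 -> Slow page load
  - ticket 4 (Bad redirect): blocked_by=NULL -> NULL
  - ticket 5 (Off by one): blocked_by=2 -> Slow page load
  - ticket 6 (Null pointer): blocked_by=2 -> Slow page load

SQL:
SELECT a.title AS item, b.title AS blocked_by
FROM tickets a
LEFT JOIN tickets b ON a.blocked_by = b.id

Result:
item           | blocked_by    
---------------+---------------
Timeout error  | NULL          
Slow page load | Timeout error 
Crash on save  | Slow page load
Bad redirect   | NULL          
Off by one     | Slow page load
Null pointer   | Slow page load


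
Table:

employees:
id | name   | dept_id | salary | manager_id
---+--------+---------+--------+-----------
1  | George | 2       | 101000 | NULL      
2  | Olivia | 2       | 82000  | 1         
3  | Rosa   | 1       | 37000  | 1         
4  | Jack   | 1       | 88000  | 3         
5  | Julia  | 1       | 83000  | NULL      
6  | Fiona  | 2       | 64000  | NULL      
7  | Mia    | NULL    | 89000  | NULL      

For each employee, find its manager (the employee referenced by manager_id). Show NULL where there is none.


This is a self-join: employees is joined to a second copy of itself, matching each row's manager_id to another row's id. Use LEFT JOIN so rows with manager_id=NULL are kept.
  - employee 1 (George): manager_id=NULL -> NULL
  - employee 2 (Olivia): manager_id=1 -> George
  - employee 3 (Rosa): manager_id=1 -> George
  - employee 4 (Jack): manager_id=3 -> Rosa
  - employee 5 (Julia): manager_id=NULL -> NULL
  - employee 6 (Fiona): manager_id=NULL -> NULL
  - employee 7 (Mia): manager_id=NULL -> NULL

SQL:
SELECT a.name AS item, b.name AS manager
FROM employees a
LEFT JOIN employees b ON a.manager_id = b.id

Result:
item   | manager
-------+--------
George | NULL   
Olivia | George 
Rosa   | George 
Jack   | Rosa   
Julia  | NULL   
Fiona  | NULL   
Mia    | NULL   


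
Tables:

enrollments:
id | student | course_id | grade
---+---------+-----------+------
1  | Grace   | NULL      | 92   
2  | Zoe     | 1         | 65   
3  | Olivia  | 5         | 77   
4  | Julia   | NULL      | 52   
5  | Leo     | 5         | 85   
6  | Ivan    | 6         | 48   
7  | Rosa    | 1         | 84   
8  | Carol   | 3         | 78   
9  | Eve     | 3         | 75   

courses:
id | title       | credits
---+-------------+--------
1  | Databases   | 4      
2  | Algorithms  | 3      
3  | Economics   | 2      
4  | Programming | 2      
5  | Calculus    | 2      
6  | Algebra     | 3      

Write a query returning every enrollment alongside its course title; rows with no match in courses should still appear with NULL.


LEFT JOIN keeps every row from enrollments (the left table); where course_id has no match in courses, the course columns become NULL. Walk through each enrollment:
  - enrollment 1 (Grace): course_id=NULL, no match -> kept with NULL
  - enrollment 2 (Zoe): course_id=1 -> matches Databases
  - enrollment 3 (Olivia): course_id=5 -> matches Calculus
  - enrollment 4 (Julia): course_id=NULL, no match -> kept with NULL
  - enrollment 5 (Leo): course_id=5 -> matches Calculus
  - enrollment 6 (Ivan): course_id=6 -> matches Algebra
  - enrollment 7 (Rosa): course_id=1 -> matches Databases
  - enrollment 8 (Carol): course_id=3 -> matches Economics
  - enrollment 9 (Eve): course_id=3 -> matches Economics
All 9 rows appear; 2 have NULL course.

SQL:
SELECT a.student, b.title AS course
FROM enrollments a
LEFT JOIN courses b ON a.course_id = b.id

Result:
student | course   
--------+----------
Grace   | NULL     
Zoe     | Databases
Olivia  | Calculus 
Julia   | NULL     
Leo     | Calculus 
Ivan    | Algebra  
Rosa    | Databases
Carol   | Economics
Eve     | Economics


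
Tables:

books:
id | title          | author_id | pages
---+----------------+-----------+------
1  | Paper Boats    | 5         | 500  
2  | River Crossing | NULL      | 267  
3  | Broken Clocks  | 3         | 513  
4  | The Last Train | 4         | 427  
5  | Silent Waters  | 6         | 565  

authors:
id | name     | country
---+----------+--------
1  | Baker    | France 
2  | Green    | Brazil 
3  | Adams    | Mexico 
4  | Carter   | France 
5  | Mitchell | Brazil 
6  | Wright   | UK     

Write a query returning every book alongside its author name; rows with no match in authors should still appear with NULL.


LEFT JOIN keeps every row from books (the left table); where author_id has no match in authors, the author columns become NULL. Walk through each book:
  - book 1 (Paper Boats): author_id=5 -> matches Mitchell
  - book 2 (River Crossing): author_id=NULL, no match -> kept with NULL
  - book 3 (Broken Clocks): author_id=3 -> matches Adams
  - book 4 (The Last Train): author_id=4 -> matches Carter
  - book 5 (Silent Waters): author_id=6 -> matches Wright
All 5 rows appear; 1 has NULL author.

SQL:
SELECT a.title, b.name AS author
FROM books a
LEFT JOIN authors b ON a.author_id = b.id

Result:
title          | author  
---------------+---------
Paper Boats    | Mitchell
River Crossing | NULL    
Broken Clocks  | Adams   
The Last Train | Carter  
Silent Waters  | Wright  


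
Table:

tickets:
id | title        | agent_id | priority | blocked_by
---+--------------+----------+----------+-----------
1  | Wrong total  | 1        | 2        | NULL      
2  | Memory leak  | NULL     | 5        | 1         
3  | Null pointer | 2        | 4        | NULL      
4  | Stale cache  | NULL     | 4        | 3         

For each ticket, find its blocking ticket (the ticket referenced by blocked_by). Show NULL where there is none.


This is a self-join: tickets is joined to a second copy of itself, matching each row's blocked_by to another row's id. Use LEFT JOIN so rows with blocked_by=NULL are kept.
  - ticket 1 (Wrong total): blocked_by=NULL -> NULL
  - ticket 2 (Memory leak): blocked_by=1 -> Wrong total
  - ticket 3 (Null pointer): blocked_by=NULL -> NULL
  - ticket 4 (Stale cache): blocked_by=3 -> Null pointer

SQL:
SELECT a.title AS item, b.title AS blocked_by
FROM tickets a
LEFT JOIN tickets b ON a.blocked_by = b.id

Result:
item         | blocked_by  
-------------+-------------
Wrong total  | NULL        
Memory leak  | Wrong total 
Null pointer | NULL        
Stale cache  | Null pointer


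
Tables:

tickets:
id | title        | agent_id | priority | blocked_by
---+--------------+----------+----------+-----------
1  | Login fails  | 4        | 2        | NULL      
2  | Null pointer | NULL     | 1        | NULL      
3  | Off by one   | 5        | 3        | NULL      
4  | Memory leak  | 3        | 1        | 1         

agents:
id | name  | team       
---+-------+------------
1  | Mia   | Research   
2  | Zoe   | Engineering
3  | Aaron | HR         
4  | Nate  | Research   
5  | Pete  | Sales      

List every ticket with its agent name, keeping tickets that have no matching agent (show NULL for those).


LEFT JOIN keeps every row from tickets (the left table); where agent_id has no match in agents, the agent columns become NULL. Walk through each ticket:
  - ticket 1 (Login fails): agent_id=4 -> matches Nate
  - ticket 2 (Null pointer): agent_id=NULL, no match -> kept with NULL
  - ticket 3 (Off by one): agent_id=5 -> matches Pete
  - ticket 4 (Memory leak): agent_id=3 -> matches Aaron
All 4 rows appear; 1 has NULL agent.

SQL:
SELECT a.title, b.name AS agent
FROM tickets a
LEFT JOIN agents b ON a.agent_id = b.id

Result:
title        | agent
-------------+------
Login fails  | Nate 
Null pointer | NULL 
Off by one   | Pete 
Memory leak  | Aaron
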